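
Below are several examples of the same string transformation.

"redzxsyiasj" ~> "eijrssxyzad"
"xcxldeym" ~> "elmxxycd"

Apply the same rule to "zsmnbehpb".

ehmnpszbb

The rule is to sort the characters into alphabetical order, then move the first 2 characters to the end (rotate left by 2).
Applying both steps to "zsmnbehpb": "bbehmnpsz", then "ehmnpszbb".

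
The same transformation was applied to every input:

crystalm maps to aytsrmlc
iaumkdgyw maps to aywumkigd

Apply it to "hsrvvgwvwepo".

Rule — sort the characters into reverse alphabetical order, then move the last character to the front.
For "hsrvvgwvwepo", step one produces "wwvvvsrpohge"; step two turns that into "ewwvvvsrpohg".

ewwvvvsrpohg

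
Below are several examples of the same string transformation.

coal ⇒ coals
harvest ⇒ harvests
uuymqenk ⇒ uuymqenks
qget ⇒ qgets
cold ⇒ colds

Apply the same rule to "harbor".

harbors

The transformation: append "s".
So "harbor" becomes "harbors".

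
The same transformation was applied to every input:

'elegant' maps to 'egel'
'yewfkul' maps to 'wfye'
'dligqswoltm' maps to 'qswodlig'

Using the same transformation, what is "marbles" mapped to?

The transformation: delete the last 3 characters, then swap the front and back halves of the string.
"marbles" → "marb" → "rbma".

rbma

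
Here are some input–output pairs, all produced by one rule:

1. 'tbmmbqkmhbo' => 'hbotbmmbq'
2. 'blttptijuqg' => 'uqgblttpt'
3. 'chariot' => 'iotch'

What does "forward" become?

ardfo

Each output is the input with this applied: move the last 3 characters to the front (rotate right by 3), then delete the last 2 characters.
Starting from "forward": after the first operation, "ardforw"; after the second, "ardfo".
(Check on "chariot": → "iotchar" → "iotch" ✓)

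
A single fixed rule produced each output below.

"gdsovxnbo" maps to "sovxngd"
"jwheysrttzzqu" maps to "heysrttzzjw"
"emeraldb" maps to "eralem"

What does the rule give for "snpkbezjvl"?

pkbezjsn

Looking at the pairs, the operation is to delete the last 2 characters, then move the first 2 characters to the end (rotate left by 2).
Applying both steps to "snpkbezjvl": "snpkbezj", then "pkbezjsn".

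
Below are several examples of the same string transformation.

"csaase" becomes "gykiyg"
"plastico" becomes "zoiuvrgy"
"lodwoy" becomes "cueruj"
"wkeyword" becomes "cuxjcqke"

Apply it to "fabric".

xoilgh

The transformation: swap the front and back halves of the string, then shift every letter 6 places forward in the alphabet (wrapping around).
Starting from "fabric": after the first operation, "ricfab"; after the second, "xoilgh".
(Check on "lodwoy": → "woylod" → "cueruj" ✓)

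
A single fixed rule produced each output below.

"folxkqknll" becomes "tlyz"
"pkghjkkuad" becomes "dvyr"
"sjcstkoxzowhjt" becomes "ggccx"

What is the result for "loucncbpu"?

In each case the input is transformed by: keep one character in every 3, starting at position 1 (positions 1st, 4th, 7th, ...), then shift every letter 12 places backward in the alphabet (wrapping around).
On "loucncbpu": the first step gives "lcb", and the second then gives "zqp".

zqp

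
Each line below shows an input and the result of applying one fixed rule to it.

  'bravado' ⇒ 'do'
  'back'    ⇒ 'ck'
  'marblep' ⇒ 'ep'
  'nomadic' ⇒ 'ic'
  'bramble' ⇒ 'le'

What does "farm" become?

rm

The rule is to keep only the last 2 characters.
Applying that to "farm" gives "rm".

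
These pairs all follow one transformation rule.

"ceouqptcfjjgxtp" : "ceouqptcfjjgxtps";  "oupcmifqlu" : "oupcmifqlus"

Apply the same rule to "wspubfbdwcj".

wspubfbdwcjs

In each case the input is transformed by: append "s".
On "wspubfbdwcj" that produces "wspubfbdwcjs".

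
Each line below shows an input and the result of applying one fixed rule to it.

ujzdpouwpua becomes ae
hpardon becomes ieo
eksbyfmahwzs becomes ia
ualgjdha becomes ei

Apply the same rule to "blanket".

What's happening: shift every letter 1 place forward in the alphabet (wrapping around), then keep only the vowels.
"blanket" → "ou".

ou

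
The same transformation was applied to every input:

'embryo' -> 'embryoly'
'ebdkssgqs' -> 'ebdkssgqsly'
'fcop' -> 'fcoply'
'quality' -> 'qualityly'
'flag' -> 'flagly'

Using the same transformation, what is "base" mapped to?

In each case the input is transformed by: append "ly".
On "base" that produces "basely".

basely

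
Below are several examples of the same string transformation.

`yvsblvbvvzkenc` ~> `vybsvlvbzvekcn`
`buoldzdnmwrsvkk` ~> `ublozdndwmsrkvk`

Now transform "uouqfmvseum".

In each case the input is transformed by: swap each adjacent pair of characters (1↔2, 3↔4, ...).
So "uouqfmvseum" becomes "ouqumfsvuem".

ouqumfsvuem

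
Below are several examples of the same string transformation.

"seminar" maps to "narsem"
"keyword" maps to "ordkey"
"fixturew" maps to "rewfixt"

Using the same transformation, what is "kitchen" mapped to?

In each case the input is transformed by: move the last 3 characters to the front (rotate right by 3), then delete the last character.
Working it through for "kitchen": intermediate "henkitc", final "henkit".

henkit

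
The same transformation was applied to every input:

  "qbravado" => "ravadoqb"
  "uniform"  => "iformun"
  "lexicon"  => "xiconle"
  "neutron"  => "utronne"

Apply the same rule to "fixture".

xturefi

Each output is the input with this applied: move the first 2 characters to the end (rotate left by 2).
Applying that to "fixture" gives "xturefi".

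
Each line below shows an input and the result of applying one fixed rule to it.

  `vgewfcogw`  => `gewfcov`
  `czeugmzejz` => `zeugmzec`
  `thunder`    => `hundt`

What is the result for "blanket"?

The pattern: delete the last 2 characters, then move the first character to the end.
"blanket" → "blank" → "lankb".

lankb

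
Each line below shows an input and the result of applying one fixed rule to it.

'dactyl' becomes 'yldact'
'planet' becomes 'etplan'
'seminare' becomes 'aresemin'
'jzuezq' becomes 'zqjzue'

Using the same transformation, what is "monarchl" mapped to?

chlmonar

Looking at the pairs, the operation is to swap the front and back halves of the string, then move the first character to the end.
For "monarchl", step one produces "rchlmona"; step two turns that into "chlmonar".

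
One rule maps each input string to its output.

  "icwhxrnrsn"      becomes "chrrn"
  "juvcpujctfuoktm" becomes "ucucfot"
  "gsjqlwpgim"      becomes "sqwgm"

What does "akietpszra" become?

Looking at the pairs, the operation is to keep every other character starting from the second (positions 2nd, 4th, 6th, ...).
So "akietpszra" becomes "kepza".

kepza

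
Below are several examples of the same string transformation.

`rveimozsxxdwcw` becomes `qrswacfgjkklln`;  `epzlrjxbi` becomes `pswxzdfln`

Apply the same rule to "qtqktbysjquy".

pxyeeeghhimm

Looking at the pairs, the operation is to sort the characters into alphabetical order, then shift every letter 12 places backward in the alphabet (wrapping around).
"qtqktbysjquy" → "bjkqqqsttuyy" → "pxyeeeghhimm".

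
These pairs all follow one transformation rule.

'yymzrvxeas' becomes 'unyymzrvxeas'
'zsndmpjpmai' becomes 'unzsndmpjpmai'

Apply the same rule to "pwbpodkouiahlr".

unpwbpodkouiahlr

The transformation: prepend "un".
On "pwbpodkouiahlr" that produces "unpwbpodkouiahlr".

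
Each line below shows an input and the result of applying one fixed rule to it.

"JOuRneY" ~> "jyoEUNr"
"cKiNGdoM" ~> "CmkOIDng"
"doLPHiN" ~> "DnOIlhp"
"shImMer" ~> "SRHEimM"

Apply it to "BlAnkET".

Looking at the pairs, the operation is to take characters alternately from the front and the back (1st, last, 2nd, 2nd-last, ...), then flip the case of every letter.
Applying both steps to "BlAnkET": "BTlEAkn", then "btLeaKN".

btLeaKN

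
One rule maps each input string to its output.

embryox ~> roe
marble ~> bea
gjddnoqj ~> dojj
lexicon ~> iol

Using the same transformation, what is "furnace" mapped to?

ncf

What's happening: move the first 2 characters to the end (rotate left by 2), then keep every other character starting from the second (positions 2nd, 4th, 6th, ...).
Applying that to "furnace" gives "ncf".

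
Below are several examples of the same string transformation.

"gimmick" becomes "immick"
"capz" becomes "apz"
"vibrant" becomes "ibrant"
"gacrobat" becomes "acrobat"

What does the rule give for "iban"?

ban

In each case the input is transformed by: delete the first character.
For "iban" the result is "ban".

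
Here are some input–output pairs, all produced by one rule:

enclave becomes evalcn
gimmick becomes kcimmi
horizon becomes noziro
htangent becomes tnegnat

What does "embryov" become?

What's happening: delete the first character, then reverse the string.
Applying both steps to "embryov": "mbryov", then "voyrbm".
(Check on "htangent": → "tangent" → "tnegnat" ✓)

voyrbm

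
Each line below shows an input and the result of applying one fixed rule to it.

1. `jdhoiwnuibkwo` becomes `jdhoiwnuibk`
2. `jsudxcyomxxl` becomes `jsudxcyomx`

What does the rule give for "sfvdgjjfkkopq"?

The pattern: delete the last 2 characters.
Doing the same to "sfvdgjjfkkopq": "sfvdgjjfkko".

sfvdgjjfkko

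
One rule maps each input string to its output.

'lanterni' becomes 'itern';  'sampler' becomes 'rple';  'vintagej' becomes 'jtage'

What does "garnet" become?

The pattern: delete the first 3 characters, then move the last character to the front.
"garnet" → "tne".

tne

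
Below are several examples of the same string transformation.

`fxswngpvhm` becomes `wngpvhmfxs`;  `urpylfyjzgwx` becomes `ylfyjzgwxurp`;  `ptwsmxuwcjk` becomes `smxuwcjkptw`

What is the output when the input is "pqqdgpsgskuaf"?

Looking at the pairs, the operation is to move the first 3 characters to the end (rotate left by 3).
"pqqdgpsgskuaf" → "dgpsgskuafpqq".

dgpsgskuafpqq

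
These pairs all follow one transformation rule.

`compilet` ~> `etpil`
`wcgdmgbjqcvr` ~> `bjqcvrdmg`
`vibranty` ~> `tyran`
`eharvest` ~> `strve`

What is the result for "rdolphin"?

inlph

Looking at the pairs, the operation is to delete the first 3 characters, then move the first 3 characters to the end (rotate left by 3).
Working it through for "rdolphin": intermediate "lphin", final "inlph".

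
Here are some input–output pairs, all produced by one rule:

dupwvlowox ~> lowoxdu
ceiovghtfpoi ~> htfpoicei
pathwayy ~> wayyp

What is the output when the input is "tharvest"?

vestt

Looking at the pairs, the operation is to swap the front and back halves of the string, then delete the last 3 characters.
On "tharvest" that produces "vestt".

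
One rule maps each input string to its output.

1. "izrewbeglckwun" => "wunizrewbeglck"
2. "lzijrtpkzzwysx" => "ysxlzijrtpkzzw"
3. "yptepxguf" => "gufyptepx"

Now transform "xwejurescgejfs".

What's happening: move the last 3 characters to the front (rotate right by 3).
So "xwejurescgejfs" becomes "jfsxwejurescge".

jfsxwejurescge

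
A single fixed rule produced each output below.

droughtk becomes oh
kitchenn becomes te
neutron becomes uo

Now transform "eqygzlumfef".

What's happening: keep one character in every 3, starting at position 3 (positions 3rd, 6th, 9th, ...).
Doing the same to "eqygzlumfef": "ylf".

ylf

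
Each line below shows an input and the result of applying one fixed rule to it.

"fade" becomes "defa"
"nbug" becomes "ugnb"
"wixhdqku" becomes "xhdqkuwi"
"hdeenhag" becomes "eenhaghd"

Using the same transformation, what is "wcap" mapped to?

Looking at the pairs, the operation is to move the first 2 characters to the end (rotate left by 2).
For "wcap" the result is "apwc".

apwc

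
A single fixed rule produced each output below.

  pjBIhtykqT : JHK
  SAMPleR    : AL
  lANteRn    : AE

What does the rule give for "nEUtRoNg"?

Rule — keep one character in every 3, starting at position 2 (positions 2nd, 5th, 8th, ...), then convert every letter to uppercase.
Applying that to "nEUtRoNg" gives "ERG".

ERG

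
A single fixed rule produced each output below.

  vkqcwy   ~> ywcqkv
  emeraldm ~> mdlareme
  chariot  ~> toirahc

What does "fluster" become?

retsulf

Rule — reverse the string.
So "fluster" becomes "retsulf".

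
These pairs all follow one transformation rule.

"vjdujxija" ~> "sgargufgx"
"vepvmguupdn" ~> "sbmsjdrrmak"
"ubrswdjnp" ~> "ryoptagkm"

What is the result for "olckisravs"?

lizhfpoxsp

The rule is to shift every letter 3 places backward in the alphabet (wrapping around).
So "olckisravs" becomes "lizhfpoxsp".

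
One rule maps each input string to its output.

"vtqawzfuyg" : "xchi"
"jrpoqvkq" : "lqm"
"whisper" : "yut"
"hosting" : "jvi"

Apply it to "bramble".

dog

In each case the input is transformed by: shift every letter 2 places forward in the alphabet (wrapping around), then keep one character in every 3, starting at position 1 (positions 1st, 4th, 7th, ...).
Applying both steps to "bramble": "dtcodng", then "dog".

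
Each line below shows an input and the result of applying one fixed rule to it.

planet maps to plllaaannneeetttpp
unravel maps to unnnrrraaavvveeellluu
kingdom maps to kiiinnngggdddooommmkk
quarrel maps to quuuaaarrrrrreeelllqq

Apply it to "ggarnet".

ggggaaarrrnnneeetttgg

Looking at the pairs, the operation is to repeat every character 3 times, then move the first 2 characters to the end (rotate left by 2).
"ggarnet" → "ggggggaaarrrnnneeettt" → "ggggaaarrrnnneeetttgg".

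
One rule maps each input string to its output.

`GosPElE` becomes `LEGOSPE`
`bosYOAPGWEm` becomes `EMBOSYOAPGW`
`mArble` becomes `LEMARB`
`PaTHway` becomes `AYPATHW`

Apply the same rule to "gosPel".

The transformation: move the last 2 characters to the front (rotate right by 2), then convert every letter to uppercase.
Working it through for "gosPel": intermediate "elgosP", final "ELGOSP".

ELGOSP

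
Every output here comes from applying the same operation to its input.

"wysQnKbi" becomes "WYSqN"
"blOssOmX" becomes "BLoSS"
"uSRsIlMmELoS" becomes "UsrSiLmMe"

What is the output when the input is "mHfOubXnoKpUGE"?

Each output is the input with this applied: flip the case of every letter, then delete the last 3 characters.
For "mHfOubXnoKpUGE", step one produces "MhFoUBxNOkPuge"; step two turns that into "MhFoUBxNOkP".

MhFoUBxNOkP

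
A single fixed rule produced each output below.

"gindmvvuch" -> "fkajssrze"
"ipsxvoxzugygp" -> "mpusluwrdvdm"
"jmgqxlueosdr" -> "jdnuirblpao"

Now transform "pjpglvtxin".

The transformation: shift every letter 3 places backward in the alphabet (wrapping around), then delete the first character.
For "pjpglvtxin", step one produces "mgmdisqufk"; step two turns that into "gmdisqufk".

gmdisqufk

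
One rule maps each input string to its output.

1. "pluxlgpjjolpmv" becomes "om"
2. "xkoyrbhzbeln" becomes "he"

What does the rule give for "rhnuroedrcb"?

Each output is the input with this applied: keep one character in every 3, starting at position 1 (positions 1st, 4th, 7th, ...), then keep only the last 2 characters.
Applying that to "rhnuroedrcb" gives "ec".

ec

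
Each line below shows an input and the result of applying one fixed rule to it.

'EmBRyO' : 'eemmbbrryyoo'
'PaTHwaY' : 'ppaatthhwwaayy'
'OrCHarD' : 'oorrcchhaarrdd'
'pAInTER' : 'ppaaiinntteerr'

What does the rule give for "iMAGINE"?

iimmaaggiinnee

The pattern: double every character, then convert every letter to lowercase.
On "iMAGINE": the first step gives "iiMMAAGGIINNEE", and the second then gives "iimmaaggiinnee".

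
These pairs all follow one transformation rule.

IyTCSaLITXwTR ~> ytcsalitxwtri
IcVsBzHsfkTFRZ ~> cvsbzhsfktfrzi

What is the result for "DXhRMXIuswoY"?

xhrmxiuswoyd

The rule is to move the first character to the end, then convert every letter to lowercase.
Applying that to "DXhRMXIuswoY" gives "xhrmxiuswoyd".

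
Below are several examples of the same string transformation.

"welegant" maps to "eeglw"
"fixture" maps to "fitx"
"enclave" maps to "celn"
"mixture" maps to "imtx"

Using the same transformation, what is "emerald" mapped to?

Each output is the input with this applied: delete the last 3 characters, then sort the characters into alphabetical order.
Starting from "emerald": after the first operation, "emer"; after the second, "eemr".
(Check on "mixture": → "mixt" → "imtx" ✓)

eemr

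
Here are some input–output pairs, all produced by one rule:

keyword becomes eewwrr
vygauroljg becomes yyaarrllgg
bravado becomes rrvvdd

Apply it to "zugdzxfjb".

uuddxxjj

The transformation: keep every other character starting from the second (positions 2nd, 4th, 6th, ...), then double every character.
So "zugdzxfjb" becomes "uuddxxjj".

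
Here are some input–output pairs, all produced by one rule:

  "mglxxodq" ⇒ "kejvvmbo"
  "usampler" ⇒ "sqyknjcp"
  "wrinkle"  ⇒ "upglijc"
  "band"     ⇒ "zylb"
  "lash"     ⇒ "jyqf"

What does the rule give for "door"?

Each output is the input with this applied: shift every letter 2 places backward in the alphabet (wrapping around).
"door" → "bmmp".

bmmp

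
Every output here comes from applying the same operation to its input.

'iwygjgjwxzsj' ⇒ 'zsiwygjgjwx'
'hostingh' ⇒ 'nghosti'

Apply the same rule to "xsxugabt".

Each output is the input with this applied: delete the last character, then move the last 2 characters to the front (rotate right by 2).
Applying both steps to "xsxugabt": "xsxugab", then "abxsxug".

abxsxug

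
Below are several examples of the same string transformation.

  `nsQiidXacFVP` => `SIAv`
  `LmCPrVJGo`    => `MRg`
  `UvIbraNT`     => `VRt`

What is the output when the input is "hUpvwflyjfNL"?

uWYn

What's happening: keep one character in every 3, starting at position 2 (positions 2nd, 5th, 8th, ...), then flip the case of every letter.
Applying both steps to "hUpvwflyjfNL": "UwyN", then "uWYn".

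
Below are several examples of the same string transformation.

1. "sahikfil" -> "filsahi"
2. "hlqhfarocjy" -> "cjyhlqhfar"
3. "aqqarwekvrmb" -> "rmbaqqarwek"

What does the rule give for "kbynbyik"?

yikkbyn

The pattern: move the last 3 characters to the front (rotate right by 3), then delete the last character.
Applying both steps to "kbynbyik": "yikkbynb", then "yikkbyn".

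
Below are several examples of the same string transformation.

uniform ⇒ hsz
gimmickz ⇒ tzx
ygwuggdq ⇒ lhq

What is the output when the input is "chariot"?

The pattern: shift every letter 13 places forward in the alphabet (wrapping around) — i.e. ROT13, then keep one character in every 3, starting at position 1 (positions 1st, 4th, 7th, ...).
For "chariot", step one produces "punevbg"; step two turns that into "peg".

peg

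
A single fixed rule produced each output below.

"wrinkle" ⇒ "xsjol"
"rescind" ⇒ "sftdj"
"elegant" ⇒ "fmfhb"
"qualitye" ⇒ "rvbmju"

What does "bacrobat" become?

cbdspc

The rule is to delete the last 2 characters, then shift every letter 1 place forward in the alphabet (wrapping around).
Starting from "bacrobat": after the first operation, "bacrob"; after the second, "cbdspc".
(Check on "wrinkle": → "wrink" → "xsjol" ✓)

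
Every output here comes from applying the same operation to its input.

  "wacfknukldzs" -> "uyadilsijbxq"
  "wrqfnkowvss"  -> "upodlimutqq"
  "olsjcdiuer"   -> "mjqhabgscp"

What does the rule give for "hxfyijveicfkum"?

In each case the input is transformed by: shift every letter 2 places backward in the alphabet (wrapping around).
On "hxfyijveicfkum" that produces "fvdwghtcgadisk".

fvdwghtcgadisk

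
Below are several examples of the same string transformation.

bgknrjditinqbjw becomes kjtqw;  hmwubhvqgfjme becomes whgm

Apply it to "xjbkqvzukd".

In each case the input is transformed by: keep one character in every 3, starting at position 3 (positions 3rd, 6th, 9th, ...).
"xjbkqvzukd" → "bvk".

bvk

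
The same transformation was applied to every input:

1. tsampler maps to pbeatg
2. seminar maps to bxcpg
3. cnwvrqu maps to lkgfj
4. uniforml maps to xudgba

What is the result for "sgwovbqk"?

The transformation: delete the first 2 characters, then shift every letter 11 places backward in the alphabet (wrapping around).
"sgwovbqk" → "wovbqk" → "ldkqfz".

ldkqfz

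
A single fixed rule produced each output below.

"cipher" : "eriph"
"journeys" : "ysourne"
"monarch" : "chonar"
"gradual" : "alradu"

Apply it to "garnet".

Rule — delete the first character, then move the last 2 characters to the front (rotate right by 2).
Applying both steps to "garnet": "arnet", then "etarn".

etarn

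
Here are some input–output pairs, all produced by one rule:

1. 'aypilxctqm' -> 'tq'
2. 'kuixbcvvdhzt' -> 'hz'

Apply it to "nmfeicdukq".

What's happening: move the last character to the front, then keep only the last 2 characters.
Working it through for "nmfeicdukq": intermediate "qnmfeicduk", final "uk".

uk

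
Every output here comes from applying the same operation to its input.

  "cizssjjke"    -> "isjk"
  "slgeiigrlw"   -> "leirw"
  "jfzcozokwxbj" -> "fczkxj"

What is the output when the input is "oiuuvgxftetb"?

iugfeb

The transformation: keep every other character starting from the second (positions 2nd, 4th, 6th, ...).
"oiuuvgxftetb" → "iugfeb".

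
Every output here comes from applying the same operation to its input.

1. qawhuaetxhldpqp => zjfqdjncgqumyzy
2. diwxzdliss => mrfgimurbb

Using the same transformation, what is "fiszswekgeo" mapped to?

Each output is the input with this applied: shift every letter 9 places forward in the alphabet (wrapping around).
For "fiszswekgeo" the result is "orbibfntpnx".

orbibfntpnx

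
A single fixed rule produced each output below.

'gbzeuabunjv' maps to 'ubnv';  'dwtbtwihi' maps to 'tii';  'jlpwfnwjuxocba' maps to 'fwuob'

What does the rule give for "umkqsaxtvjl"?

The pattern: delete the first 3 characters, then keep every other character starting from the second (positions 2nd, 4th, 6th, ...).
For "umkqsaxtvjl", step one produces "qsaxtvjl"; step two turns that into "sxvl".

sxvl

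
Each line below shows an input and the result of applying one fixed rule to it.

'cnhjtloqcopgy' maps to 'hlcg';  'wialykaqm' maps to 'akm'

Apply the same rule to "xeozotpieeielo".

otee

Looking at the pairs, the operation is to keep one character in every 3, starting at position 3 (positions 3rd, 6th, 9th, ...).
Doing the same to "xeozotpieeielo": "otee".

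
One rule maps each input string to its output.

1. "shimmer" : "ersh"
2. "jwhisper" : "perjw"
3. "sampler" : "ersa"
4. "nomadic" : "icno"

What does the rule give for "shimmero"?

erosh

In each case the input is transformed by: move the first 2 characters to the end (rotate left by 2), then delete the first 3 characters.
On "shimmero": the first step gives "immerosh", and the second then gives "erosh".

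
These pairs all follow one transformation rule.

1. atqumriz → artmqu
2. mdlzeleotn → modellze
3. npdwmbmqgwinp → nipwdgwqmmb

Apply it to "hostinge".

Rule — delete the last 2 characters, then take characters alternately from the front and the back (1st, last, 2nd, 2nd-last, ...).
For "hostinge" the result is "hnoist".

hnoist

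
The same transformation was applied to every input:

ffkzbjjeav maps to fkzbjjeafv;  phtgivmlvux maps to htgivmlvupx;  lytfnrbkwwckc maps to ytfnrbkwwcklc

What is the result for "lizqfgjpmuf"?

The transformation: swap the first and last characters, then move the first character to the end.
Starting from "lizqfgjpmuf": after the first operation, "fizqfgjpmul"; after the second, "izqfgjpmulf".
(Check on "phtgivmlvux": → "xhtgivmlvup" → "htgivmlvupx" ✓)

izqfgjpmulf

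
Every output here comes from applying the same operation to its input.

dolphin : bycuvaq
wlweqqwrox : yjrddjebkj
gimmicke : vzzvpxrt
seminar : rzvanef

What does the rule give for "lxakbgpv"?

The rule is to shift every letter 13 places forward in the alphabet (wrapping around) — i.e. ROT13, then move the first character to the end.
Applying both steps to "lxakbgpv": "yknxotci", then "knxotciy".

knxotciy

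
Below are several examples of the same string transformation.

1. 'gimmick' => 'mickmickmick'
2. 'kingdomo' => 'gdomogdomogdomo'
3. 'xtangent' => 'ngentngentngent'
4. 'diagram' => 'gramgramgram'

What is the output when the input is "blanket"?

Rule — delete the first 3 characters, then write the whole string 3 times in a row.
For "blanket", step one produces "nket"; step two turns that into "nketnketnket".

nketnketnket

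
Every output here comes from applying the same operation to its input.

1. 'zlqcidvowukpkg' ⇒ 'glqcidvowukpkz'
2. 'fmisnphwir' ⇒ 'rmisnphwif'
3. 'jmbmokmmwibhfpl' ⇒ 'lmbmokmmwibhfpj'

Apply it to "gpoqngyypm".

mpoqngyypg

What's happening: swap the first and last characters.
Applying that to "gpoqngyypm" gives "mpoqngyypg".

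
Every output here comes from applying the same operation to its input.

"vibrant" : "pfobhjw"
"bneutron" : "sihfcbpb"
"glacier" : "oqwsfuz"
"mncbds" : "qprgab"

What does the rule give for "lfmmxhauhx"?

In each case the input is transformed by: shift every letter 12 places backward in the alphabet (wrapping around), then move the first 2 characters to the end (rotate left by 2).
So "lfmmxhauhx" becomes "aalvoivlzt".

aalvoivlzt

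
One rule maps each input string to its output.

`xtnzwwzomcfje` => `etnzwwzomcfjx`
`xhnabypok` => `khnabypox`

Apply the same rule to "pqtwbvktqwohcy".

The pattern: swap the first and last characters.
Applying that to "pqtwbvktqwohcy" gives "yqtwbvktqwohcp".

yqtwbvktqwohcp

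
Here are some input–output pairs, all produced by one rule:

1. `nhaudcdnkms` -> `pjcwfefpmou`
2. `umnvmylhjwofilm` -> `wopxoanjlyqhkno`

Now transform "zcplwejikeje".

In each case the input is transformed by: shift every letter 2 places forward in the alphabet (wrapping around).
For "zcplwejikeje" the result is "bernyglkmglg".

bernyglkmglg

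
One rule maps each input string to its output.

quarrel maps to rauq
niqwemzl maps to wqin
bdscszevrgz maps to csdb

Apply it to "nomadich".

The pattern: reverse the string, then keep only the last 4 characters.
For "nomadich", step one produces "hcidamon"; step two turns that into "amon".

amon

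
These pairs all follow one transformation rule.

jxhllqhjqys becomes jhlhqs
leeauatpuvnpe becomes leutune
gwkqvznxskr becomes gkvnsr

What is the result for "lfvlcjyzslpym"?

Rule — keep every other character starting from the first (positions 1st, 3rd, 5th, ...).
"lfvlcjyzslpym" → "lvcyspm".

lvcyspm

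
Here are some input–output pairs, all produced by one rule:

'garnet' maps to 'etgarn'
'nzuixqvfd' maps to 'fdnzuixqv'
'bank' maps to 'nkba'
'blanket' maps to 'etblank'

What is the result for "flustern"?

rnfluste

The pattern: move the last 2 characters to the front (rotate right by 2).
So "flustern" becomes "rnfluste".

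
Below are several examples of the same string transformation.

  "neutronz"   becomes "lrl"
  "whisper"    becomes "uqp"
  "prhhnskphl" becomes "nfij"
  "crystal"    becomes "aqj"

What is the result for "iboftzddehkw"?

The rule is to shift every letter 2 places backward in the alphabet (wrapping around), then keep one character in every 3, starting at position 1 (positions 1st, 4th, 7th, ...).
For "iboftzddehkw", step one produces "gzmdrxbbcfiu"; step two turns that into "gdbf".

gdbf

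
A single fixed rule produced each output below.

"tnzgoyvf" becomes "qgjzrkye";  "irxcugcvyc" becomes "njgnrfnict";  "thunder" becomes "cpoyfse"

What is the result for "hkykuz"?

kfvjvs

The rule is to reverse the string, then shift every letter 11 places forward in the alphabet (wrapping around).
Starting from "hkykuz": after the first operation, "zukykh"; after the second, "kfvjvs".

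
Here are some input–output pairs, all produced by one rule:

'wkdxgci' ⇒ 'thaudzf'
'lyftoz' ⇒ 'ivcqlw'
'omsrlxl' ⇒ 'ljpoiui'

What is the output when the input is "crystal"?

The transformation: shift every letter 3 places backward in the alphabet (wrapping around).
On "crystal" that produces "zovpqxi".

zovpqxi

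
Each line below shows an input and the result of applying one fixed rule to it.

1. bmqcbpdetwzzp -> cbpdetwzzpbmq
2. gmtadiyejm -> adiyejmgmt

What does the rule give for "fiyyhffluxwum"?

yhffluxwumfiy

The rule is to move the first 3 characters to the end (rotate left by 3).
For "fiyyhffluxwum" the result is "yhffluxwumfiy".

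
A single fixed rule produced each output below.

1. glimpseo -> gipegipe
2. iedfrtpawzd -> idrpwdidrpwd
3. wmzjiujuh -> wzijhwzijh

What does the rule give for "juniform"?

jnfrjnfr

The transformation: keep every other character starting from the first (positions 1st, 3rd, 5th, ...), then write the whole string twice.
For "juniform", step one produces "jnfr"; step two turns that into "jnfrjnfr".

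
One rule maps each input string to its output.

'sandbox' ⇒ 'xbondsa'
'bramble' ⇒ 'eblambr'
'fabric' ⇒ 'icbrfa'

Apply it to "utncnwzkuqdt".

dtuqzknwncut

Each output is the input with this applied: swap each adjacent pair of characters (1↔2, 3↔4, ...), then reverse the string.
For "utncnwzkuqdt" the result is "dtuqzknwncut".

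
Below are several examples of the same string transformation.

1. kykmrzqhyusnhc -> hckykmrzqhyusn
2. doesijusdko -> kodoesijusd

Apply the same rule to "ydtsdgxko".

koydtsdgx

Rule — move the last 2 characters to the front (rotate right by 2).
For "ydtsdgxko" the result is "koydtsdgx".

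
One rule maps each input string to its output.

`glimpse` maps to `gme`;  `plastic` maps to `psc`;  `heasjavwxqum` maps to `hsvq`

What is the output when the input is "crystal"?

In each case the input is transformed by: keep one character in every 3, starting at position 1 (positions 1st, 4th, 7th, ...).
For "crystal" the result is "csl".

csl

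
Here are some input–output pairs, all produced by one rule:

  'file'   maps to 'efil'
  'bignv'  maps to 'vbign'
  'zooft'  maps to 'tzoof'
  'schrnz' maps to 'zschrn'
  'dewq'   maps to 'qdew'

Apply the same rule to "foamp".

pfoam

The transformation: move the last character to the front.
On "foamp" that produces "pfoam".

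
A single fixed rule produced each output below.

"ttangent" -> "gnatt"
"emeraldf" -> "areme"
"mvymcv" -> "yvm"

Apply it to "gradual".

Looking at the pairs, the operation is to delete the last 3 characters, then reverse the string.
Starting from "gradual": after the first operation, "grad"; after the second, "darg".

darg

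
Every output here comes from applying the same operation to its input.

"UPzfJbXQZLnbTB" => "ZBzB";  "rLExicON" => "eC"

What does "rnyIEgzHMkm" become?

In each case the input is transformed by: flip the case of every letter, then keep one character in every 3, starting at position 3 (positions 3rd, 6th, 9th, ...).
Starting from "rnyIEgzHMkm": after the first operation, "RNYieGZhmKM"; after the second, "YGm".
(Check on "rLExicON": → "RleXICon" → "eC" ✓)

YGm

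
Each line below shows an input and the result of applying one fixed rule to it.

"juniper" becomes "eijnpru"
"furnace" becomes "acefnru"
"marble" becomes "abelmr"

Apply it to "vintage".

The transformation: sort the characters into alphabetical order.
Doing the same to "vintage": "aegintv".

aegintv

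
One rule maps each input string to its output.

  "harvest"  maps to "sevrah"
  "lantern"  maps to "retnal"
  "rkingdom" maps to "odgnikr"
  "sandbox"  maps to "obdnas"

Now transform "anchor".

Rule — reverse the string, then delete the first character.
Applying both steps to "anchor": "rohcna", then "ohcna".
(Check on "sandbox": → "xobdnas" → "obdnas" ✓)

ohcna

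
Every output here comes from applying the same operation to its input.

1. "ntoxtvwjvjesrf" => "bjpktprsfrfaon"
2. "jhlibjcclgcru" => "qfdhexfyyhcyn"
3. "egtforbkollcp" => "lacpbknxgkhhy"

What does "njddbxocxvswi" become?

The pattern: move the last character to the front, then shift every letter 4 places backward in the alphabet (wrapping around).
"njddbxocxvswi" → "ejfzzxtkytros".

ejfzzxtkytros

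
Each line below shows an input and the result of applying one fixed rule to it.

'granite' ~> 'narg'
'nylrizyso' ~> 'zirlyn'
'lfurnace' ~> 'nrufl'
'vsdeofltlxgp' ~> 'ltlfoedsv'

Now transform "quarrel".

The rule is to reverse the string, then delete the first 3 characters.
Applying both steps to "quarrel": "lerrauq", then "rauq".

rauq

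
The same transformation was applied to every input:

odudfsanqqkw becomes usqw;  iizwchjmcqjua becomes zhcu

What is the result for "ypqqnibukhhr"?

qikr

What's happening: keep one character in every 3, starting at position 3 (positions 3rd, 6th, 9th, ...).
Applying that to "ypqqnibukhhr" gives "qikr".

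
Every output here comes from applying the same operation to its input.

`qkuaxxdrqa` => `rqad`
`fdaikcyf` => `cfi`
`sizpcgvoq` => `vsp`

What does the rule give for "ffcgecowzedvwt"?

vfgoe

In each case the input is transformed by: move the last 3 characters to the front (rotate right by 3), then keep one character in every 3, starting at position 1 (positions 1st, 4th, 7th, ...).
Working it through for "ffcgecowzedvwt": intermediate "vwtffcgecowzed", final "vfgoe".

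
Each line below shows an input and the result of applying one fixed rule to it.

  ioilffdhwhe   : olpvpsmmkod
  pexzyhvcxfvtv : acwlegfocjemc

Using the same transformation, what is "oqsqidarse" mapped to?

Rule — move the last 2 characters to the front (rotate right by 2), then shift every letter 7 places forward in the alphabet (wrapping around).
Applying both steps to "oqsqidarse": "seoqsqidar", then "zlvxzxpkhy".

zlvxzxpkhy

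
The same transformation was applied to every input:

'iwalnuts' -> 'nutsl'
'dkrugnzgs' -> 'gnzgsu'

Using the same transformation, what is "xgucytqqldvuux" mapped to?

Rule — delete the first 3 characters, then move the first character to the end.
Starting from "xgucytqqldvuux": after the first operation, "cytqqldvuux"; after the second, "ytqqldvuuxc".

ytqqldvuuxc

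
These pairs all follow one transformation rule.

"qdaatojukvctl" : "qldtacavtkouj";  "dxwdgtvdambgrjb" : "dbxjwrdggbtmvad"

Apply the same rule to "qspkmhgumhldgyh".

In each case the input is transformed by: take characters alternately from the front and the back (1st, last, 2nd, 2nd-last, ...).
"qspkmhgumhldgyh" → "qhsypgkdmlhhgmu".

qhsypgkdmlhhgmu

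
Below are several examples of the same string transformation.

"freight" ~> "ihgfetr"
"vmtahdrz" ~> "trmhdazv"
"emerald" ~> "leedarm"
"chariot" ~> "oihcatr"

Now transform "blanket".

lkebatn

The transformation: sort the characters into reverse alphabetical order, then move the first 2 characters to the end (rotate left by 2).
Starting from "blanket": after the first operation, "tnlkeba"; after the second, "lkebatn".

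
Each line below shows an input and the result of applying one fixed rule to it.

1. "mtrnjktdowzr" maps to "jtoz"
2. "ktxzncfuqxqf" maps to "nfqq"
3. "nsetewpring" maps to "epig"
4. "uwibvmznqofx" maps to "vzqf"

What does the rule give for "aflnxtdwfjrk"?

xdfr

What's happening: keep every other character starting from the first (positions 1st, 3rd, 5th, ...), then keep only the last 4 characters.
For "aflnxtdwfjrk", step one produces "alxdfr"; step two turns that into "xdfr".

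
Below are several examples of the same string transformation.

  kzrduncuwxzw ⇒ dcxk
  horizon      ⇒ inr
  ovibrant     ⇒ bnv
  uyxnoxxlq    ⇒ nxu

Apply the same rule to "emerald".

rde

The rule is to move the first 3 characters to the end (rotate left by 3), then keep one character in every 3, starting at position 1 (positions 1st, 4th, 7th, ...).
On "emerald": the first step gives "raldeme", and the second then gives "rde".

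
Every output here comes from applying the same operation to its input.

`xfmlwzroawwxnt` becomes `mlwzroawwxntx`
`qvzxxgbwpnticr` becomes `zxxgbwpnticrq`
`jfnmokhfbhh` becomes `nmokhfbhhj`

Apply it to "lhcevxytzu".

cevxytzul

In each case the input is transformed by: move the first 2 characters to the end (rotate left by 2), then delete the last character.
"lhcevxytzu" → "cevxytzulh" → "cevxytzul".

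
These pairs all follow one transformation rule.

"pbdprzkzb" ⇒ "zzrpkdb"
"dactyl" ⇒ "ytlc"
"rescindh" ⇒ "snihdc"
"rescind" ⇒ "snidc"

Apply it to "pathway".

ywtha

Rule — delete the first 2 characters, then sort the characters into reverse alphabetical order.
Working it through for "pathway": intermediate "thway", final "ywtha".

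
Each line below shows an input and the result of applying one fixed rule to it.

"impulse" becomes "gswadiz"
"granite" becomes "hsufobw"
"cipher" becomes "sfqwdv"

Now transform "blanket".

What's happening: shift every letter 12 places backward in the alphabet (wrapping around), then move the last 2 characters to the front (rotate right by 2).
For "blanket" the result is "shpzoby".

shpzoby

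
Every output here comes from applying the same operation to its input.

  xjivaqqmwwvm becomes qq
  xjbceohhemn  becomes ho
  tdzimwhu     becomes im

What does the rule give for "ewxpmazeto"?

ma

The pattern: take characters alternately from the front and the back (1st, last, 2nd, 2nd-last, ...), then keep only the last 2 characters.
For "ewxpmazeto", step one produces "eowtxepzma"; step two turns that into "ma".
(Check on "xjbceohhemn": → "xnjmbecheho" → "ho" ✓)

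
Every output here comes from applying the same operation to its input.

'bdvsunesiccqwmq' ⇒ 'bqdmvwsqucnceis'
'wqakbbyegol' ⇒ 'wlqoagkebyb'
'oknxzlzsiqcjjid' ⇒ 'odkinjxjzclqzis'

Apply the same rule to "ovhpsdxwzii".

oivihzpwsxd

In each case the input is transformed by: take characters alternately from the front and the back (1st, last, 2nd, 2nd-last, ...).
Doing the same to "ovhpsdxwzii": "oivihzpwsxd".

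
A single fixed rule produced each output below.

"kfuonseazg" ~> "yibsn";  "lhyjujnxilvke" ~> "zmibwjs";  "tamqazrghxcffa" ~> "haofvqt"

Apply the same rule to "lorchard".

zfvf

Each output is the input with this applied: shift every letter 12 places backward in the alphabet (wrapping around), then keep every other character starting from the first (positions 1st, 3rd, 5th, ...).
For "lorchard" the result is "zfvf".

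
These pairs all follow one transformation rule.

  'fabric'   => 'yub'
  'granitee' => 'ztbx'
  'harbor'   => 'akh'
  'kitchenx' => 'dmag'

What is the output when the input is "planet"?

itx

The transformation: keep every other character starting from the first (positions 1st, 3rd, 5th, ...), then shift every letter 7 places backward in the alphabet (wrapping around).
For "planet", step one produces "pae"; step two turns that into "itx".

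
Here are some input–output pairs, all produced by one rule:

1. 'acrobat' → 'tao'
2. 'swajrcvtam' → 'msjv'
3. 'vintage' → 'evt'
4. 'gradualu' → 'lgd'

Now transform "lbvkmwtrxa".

The rule is to keep one character in every 3, starting at position 1 (positions 1st, 4th, 7th, ...), then move the last character to the front.
Applying both steps to "lbvkmwtrxa": "lkta", then "alkt".

alkt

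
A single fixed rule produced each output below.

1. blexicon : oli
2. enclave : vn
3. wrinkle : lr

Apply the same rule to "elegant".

nl

What's happening: move the last 3 characters to the front (rotate right by 3), then keep one character in every 3, starting at position 2 (positions 2nd, 5th, 8th, ...).
Applying that to "elegant" gives "nl".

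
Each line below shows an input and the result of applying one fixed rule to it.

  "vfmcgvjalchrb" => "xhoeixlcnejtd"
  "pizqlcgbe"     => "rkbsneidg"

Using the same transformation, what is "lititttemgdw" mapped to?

Rule — shift every letter 2 places forward in the alphabet (wrapping around).
Applying that to "lititttemgdw" gives "nkvkvvvgoify".

nkvkvvvgoify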